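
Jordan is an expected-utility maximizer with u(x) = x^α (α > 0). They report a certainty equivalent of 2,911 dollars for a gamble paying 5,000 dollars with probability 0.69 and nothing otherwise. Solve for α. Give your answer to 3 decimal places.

α ≈ 0.686

Since u(0) = 0, the lottery's EU is 0.69·5000^α.
Setting u(2911) equal to that: 2911^α = 0.69·5000^α ⇒ (2911/5000)^α = 0.69.
Taking logs: α·ln(2911/5000) = ln(0.69), so α = -0.371064 / -0.540941 ≈ 0.686.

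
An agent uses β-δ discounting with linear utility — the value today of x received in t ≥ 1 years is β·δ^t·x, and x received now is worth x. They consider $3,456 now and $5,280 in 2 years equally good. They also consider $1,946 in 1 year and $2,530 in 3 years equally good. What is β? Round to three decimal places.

Both payoffs in the second observation are in the future, so β drops out: δ^1·1946 = δ^3·2530 ⇒ δ^2 = 1946/2530 = 0.76917, so δ = 0.87702.
Substituting δ into 3456 = β·δ^2·5280: β = 3456/(4061.217) ≈ 0.851.

β ≈ 0.851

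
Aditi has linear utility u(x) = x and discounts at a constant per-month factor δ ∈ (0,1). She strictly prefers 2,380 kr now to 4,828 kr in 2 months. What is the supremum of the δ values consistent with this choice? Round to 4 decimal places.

The preference means 2380 > δ^2·4828.
Dividing by 4828: δ^2 < 0.49296. Both sides are positive, so the square root keeps the direction.
δ < 0.49296^(1/2) = 0.7021.

δ < 0.7021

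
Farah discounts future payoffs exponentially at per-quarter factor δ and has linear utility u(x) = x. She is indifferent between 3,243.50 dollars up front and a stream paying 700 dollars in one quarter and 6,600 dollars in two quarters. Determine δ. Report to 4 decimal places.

The stream is worth 700δ + 6600δ² today, so 700δ + 6600δ² = 3243.50.
Rearranged: 6600δ² + 700δ − 3243.50 = 0.
δ = (−700 + √(700² + 4·6600·3243.50)) / (2·6600) = (−700 + √86118400.00) / 13200 ≈ 0.6500.

δ ≈ 0.6500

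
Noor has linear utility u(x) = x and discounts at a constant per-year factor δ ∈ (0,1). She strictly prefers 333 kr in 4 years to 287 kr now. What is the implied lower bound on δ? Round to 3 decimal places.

δ > 0.964

The preference means 287 < δ^4·333.
So δ^4 > 287/333 = 0.86186; taking the 4th root of both positive sides preserves the inequality.
δ > 0.86186^(1/4) = 0.964.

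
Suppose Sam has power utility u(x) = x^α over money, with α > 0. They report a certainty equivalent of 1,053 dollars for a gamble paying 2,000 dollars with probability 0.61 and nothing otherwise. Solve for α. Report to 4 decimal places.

α ≈ 0.7705

The lottery's expected utility is 0.61·u(2000) + 0.39·u(0) = 0.61·2000^α (since u(0) = 0 for α > 0).
Setting u(1053) equal to that: 1053^α = 0.61·2000^α ⇒ (1053/2000)^α = 0.61.
Taking logs: α·ln(1053/2000) = ln(0.61), so α = -0.4942963 / -0.6415039 ≈ 0.7705.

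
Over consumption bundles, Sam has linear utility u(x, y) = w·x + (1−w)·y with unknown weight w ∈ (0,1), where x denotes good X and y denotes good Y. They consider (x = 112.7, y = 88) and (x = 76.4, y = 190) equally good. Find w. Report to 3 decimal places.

w = 0.738

Equating utilities: w·112.7 + (1−w)·88 = w·76.4 + (1−w)·190.
Collecting terms: w·36.3 = (1−w)·102.
The marginal rate of substitution is 102/36.3, so w = 102/(36.3+102) = 0.738.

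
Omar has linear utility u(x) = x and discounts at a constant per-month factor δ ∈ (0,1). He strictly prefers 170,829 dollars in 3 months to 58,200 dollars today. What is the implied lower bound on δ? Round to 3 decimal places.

δ > 0.698

Comparing present values: 58200 < δ^3·170829.
Hence δ^3 > 58200/170829 = 0.34069, and x ↦ x^(1/3) is increasing on (0,∞).
δ > (58200/170829)^(1/3) ≈ 0.698.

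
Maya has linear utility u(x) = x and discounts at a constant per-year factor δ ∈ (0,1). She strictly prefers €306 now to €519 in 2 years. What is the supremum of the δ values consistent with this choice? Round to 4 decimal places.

Under u(x) = x this choice says 306 > δ^2·519.
Hence δ^2 < 306/519 = 0.58960, and x ↦ x^(1/2) is increasing on (0,∞).
δ < 0.58960^(1/2) = 0.7679.

δ < 0.7679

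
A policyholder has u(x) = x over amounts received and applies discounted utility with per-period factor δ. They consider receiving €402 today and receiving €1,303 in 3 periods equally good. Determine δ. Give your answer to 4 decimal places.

δ ≈ 0.6757

Indifference means u(402) = δ^3 · u(1303), so δ^3 = u(402)/u(1303).
With u(x) = x: δ^3 = 402/1303 = 0.30852.
So δ = 0.30852^(1/3) ≈ 0.6757.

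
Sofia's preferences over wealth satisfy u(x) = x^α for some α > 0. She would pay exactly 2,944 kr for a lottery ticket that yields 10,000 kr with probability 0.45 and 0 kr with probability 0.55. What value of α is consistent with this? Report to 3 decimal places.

α ≈ 0.653

EU(lottery) = 0.45·10000^α + 0.55·0 = 0.45·10000^α.
Setting u(2944) equal to that: 2944^α = 0.45·10000^α ⇒ (2944/10000)^α = 0.45.
Taking logs: α·ln(2944/10000) = ln(0.45), so α = -0.798508 / -1.222816 ≈ 0.653.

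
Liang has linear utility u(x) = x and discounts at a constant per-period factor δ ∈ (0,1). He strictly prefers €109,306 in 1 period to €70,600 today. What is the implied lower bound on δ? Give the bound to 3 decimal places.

The preference means 70600 < δ·109306.
Dividing through by 109306 gives δ > 0.64589.

δ > 0.646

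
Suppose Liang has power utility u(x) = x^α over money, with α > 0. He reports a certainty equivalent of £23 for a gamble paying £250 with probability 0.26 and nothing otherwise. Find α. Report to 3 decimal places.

α ≈ 0.565

EU(lottery) = 0.26·250^α + 0.74·0 = 0.26·250^α.
Indifference: 23^α = 0.26·250^α, so (23/250)^α = 0.26.
α = ln(0.26) / ln(23/250) = -1.347074/-2.385967 ≈ 0.565.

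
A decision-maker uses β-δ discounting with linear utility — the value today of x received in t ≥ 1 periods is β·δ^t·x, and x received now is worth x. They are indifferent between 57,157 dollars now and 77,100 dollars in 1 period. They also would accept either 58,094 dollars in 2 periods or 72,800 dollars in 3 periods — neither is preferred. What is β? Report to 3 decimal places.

β ≈ 0.929

From the later pair, β·δ^2·58094 = β·δ^3·72800; dividing through, δ = 58094/72800 = 0.79799.
Now use the now-vs-future pair: 57157 = β·δ·77100 gives β = 57157/(0.79799·77100) ≈ 0.929.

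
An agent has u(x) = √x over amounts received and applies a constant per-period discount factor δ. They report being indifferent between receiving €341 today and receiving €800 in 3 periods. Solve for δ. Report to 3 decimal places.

Equating discounted utilities: u(341) = δ^3·u(800) ⇒ δ^3 = u(341)/u(800).
With u(x) = √x: δ^3 = √341/√800 = √(341/800) = 0.65288.
Taking the cube root: δ = 0.65288^(1/3) ≈ 0.868.

δ ≈ 0.868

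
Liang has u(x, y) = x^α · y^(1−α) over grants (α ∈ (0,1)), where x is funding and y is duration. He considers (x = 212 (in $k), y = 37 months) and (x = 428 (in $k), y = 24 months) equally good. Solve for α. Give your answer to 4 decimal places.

α ≈ 0.3812

The Cobb–Douglas utilities coincide, so 212^α·37^(1−α) = 428^α·24^(1−α).
Rearrange to (212/428)^α = (24/37)^(1−α) and take logs: α·-0.7025369 = (1−α)·-0.4328641.
Thus α·(-1.1354010) = -0.4328641, so α = -0.4328641/-1.1354010 ≈ 0.3812.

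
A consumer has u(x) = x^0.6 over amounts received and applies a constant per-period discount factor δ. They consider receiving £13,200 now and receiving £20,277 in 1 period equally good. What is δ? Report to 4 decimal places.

Indifference means u(13200) = δ · u(20277), so δ = u(13200)/u(20277).
With u(x) = x^0.6: δ = 13200^0.6/20277^0.6 = (13200/20277)^0.6 = 0.77293.

δ ≈ 0.7729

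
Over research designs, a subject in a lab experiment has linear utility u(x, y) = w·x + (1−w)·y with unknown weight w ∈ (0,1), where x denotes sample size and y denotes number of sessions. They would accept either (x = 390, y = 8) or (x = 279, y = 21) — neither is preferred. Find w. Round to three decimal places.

u(390,8) = u(279,21) means w·390 + (1−w)·8 = w·279 + (1−w)·21.
w·(390−279) = (1−w)·(21−8), i.e. w·111 = (1−w)·13.
The marginal rate of substitution is 13/111, so w = 13/(111+13) = 0.105.

w = 0.105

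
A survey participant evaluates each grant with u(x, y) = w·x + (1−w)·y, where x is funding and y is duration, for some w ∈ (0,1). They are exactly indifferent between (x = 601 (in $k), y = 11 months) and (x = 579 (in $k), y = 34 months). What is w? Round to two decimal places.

w = 0.51

Indifference: w·601 + (1−w)·11 = w·579 + (1−w)·34.
w·(601−579) = (1−w)·(34−11), i.e. w·22 = (1−w)·23.
Hence w = 23/(22+23) = 23/45 = 0.51.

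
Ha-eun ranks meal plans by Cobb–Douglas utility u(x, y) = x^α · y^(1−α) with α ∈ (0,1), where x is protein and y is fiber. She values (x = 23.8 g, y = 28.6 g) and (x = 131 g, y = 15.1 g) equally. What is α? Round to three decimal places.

α ≈ 0.272

The Cobb–Douglas utilities coincide, so 23.8^α·28.6^(1−α) = 131^α·15.1^(1−α).
(23.8/131)^α = (15.1/28.6)^(1−α); take logs: α·ln(23.8/131) = (1−α)·ln(15.1/28.6), i.e. α·-1.705512 = (1−α)·-0.638712.
With A = -1.705512 and B = -0.638712: α·A = (1−α)·B, so α = B/(A+B) = -0.638712/-2.344224 ≈ 0.272.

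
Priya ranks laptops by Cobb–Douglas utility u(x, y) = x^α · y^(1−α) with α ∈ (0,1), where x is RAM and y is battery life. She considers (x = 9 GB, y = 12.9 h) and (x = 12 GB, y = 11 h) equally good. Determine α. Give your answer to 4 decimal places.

Set the two utilities equal: 9^α·12.9^(1−α) = 12^α·11^(1−α).
Rearrange to (9/12)^α = (11/12.9)^(1−α) and take logs: α·-0.2876821 = (1−α)·-0.1593320.
With A = -0.2876821 and B = -0.1593320: α·A = (1−α)·B, so α = B/(A+B) = -0.1593320/-0.4470141 ≈ 0.3564.

α ≈ 0.3564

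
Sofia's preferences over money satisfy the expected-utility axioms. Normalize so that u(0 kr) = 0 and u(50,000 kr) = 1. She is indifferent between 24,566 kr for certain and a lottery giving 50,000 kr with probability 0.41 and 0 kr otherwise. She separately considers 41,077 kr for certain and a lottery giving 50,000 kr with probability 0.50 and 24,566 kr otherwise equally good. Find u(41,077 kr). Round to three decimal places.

First, u(24,566 kr) = 0.41·u(50,000 kr) + 0.59·u(0 kr) = 0.41.
Chaining: u(41,077 kr) = 0.50·1.00 + 0.50·0.41 = 0.7050.

0.705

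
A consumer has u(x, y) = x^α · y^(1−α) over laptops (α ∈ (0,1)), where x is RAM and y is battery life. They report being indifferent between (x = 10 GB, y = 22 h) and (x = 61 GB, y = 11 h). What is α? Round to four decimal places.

α ≈ 0.2771

The Cobb–Douglas utilities coincide, so 10^α·22^(1−α) = 61^α·11^(1−α).
Taking logs: α·ln 10 + (1−α)·ln 22 = α·ln 61 + (1−α)·ln 11, i.e. α·-1.8082888 = (1−α)·-0.6931472.
Thus α·(-2.5014360) = -0.6931472, so α = -0.6931472/-2.5014360 ≈ 0.2771.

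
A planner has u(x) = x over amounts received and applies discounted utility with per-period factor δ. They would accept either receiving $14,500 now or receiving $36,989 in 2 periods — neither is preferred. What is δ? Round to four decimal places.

Equating discounted utilities: u(14500) = δ^2·u(36989) ⇒ δ^2 = u(14500)/u(36989).
With u(x) = x: δ^2 = 14500/36989 = 0.39201.
Hence δ = (0.39201)^(1/2) = 0.626106.

δ ≈ 0.6261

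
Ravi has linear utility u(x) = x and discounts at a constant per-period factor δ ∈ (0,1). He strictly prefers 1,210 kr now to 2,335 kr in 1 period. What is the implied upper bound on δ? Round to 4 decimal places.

Under u(x) = x this choice says 1210 > δ·2335.
So δ < 1210/2335 = 0.51820.

δ < 0.5182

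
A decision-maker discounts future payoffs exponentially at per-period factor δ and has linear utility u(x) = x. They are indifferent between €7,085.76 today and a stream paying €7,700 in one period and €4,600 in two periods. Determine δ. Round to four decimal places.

δ ≈ 0.6600

The stream is worth 7700δ + 4600δ² today, so 7700δ + 4600δ² = 7085.76.
That is, 4600δ² + 7700δ − 7085.76 = 0, a quadratic in δ.
δ = (−7700 + √(7700² + 4·4600·7085.76)) / (2·4600) = (−7700 + √189667984.00) / 9200 ≈ 0.6600.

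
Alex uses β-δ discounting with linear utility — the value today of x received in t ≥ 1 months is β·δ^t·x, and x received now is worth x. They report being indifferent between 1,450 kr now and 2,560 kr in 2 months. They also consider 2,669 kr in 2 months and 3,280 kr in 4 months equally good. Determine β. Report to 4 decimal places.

From the later pair, β·δ^2·2669 = β·δ^4·3280; dividing through, δ^2 = 2669/3280 = 0.81372, so δ = 0.90206.
The first indifference: 1450 = β·δ^2·2560, so β = 1450/(δ^2·2560) = 1450/(0.81372·2560) ≈ 0.6961.

β ≈ 0.6961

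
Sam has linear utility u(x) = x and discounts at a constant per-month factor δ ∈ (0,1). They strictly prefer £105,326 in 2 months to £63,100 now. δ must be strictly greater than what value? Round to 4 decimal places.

δ > 0.7740

Comparing present values: 63100 < δ^2·105326.
So δ^2 > 63100/105326 = 0.59909; taking the square root of both positive sides preserves the inequality.
δ > 0.59909^(1/2) = 0.7740.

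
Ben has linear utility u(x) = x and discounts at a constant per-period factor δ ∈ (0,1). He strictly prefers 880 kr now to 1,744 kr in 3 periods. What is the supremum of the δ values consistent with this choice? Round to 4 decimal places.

δ < 0.7961

The preference means 880 > δ^3·1744.
Dividing by 1744: δ^3 < 0.50459. Both sides are positive, so the cube root keeps the direction.
δ < 0.50459^(1/3) = 0.7961.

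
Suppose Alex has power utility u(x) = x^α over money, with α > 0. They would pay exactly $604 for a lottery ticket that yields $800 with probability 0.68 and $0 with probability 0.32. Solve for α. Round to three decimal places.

α ≈ 1.372

EU(lottery) = 0.68·800^α + 0.32·0 = 0.68·800^α.
Equating: 604^α = 0.68·800^α, i.e. 0.7550^α = 0.68.
Take logs: α = ln 0.68 / ln(604/800) ≈ 1.37228.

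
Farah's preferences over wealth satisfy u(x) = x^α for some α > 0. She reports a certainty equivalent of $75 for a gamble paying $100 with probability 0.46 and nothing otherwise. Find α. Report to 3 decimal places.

Since u(0) = 0, the lottery's EU is 0.46·100^α.
Equating: 75^α = 0.46·100^α, i.e. 0.7500^α = 0.46.
Taking logs: α·ln(75/100) = ln(0.46), so α = -0.776529 / -0.287682 ≈ 2.699.

α ≈ 2.699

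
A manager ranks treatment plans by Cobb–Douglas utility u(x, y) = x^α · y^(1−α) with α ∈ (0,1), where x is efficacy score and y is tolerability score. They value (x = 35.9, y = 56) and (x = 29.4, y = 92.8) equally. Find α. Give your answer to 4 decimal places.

α ≈ 0.7166

Indifference: 35.9^α · 56^(1−α) = 29.4^α · 92.8^(1−α).
(35.9/29.4)^α = (92.8/56)^(1−α); take logs: α·ln(35.9/29.4) = (1−α)·ln(92.8/56), i.e. α·0.1997426 = (1−α)·0.5050949.
With A = 0.1997426 and B = 0.5050949: α·A = (1−α)·B, so α = B/(A+B) = 0.5050949/0.7048375 ≈ 0.7166.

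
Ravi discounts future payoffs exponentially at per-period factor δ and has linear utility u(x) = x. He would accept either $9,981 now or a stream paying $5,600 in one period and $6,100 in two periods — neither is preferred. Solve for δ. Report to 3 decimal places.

Present value of the stream is 5600·δ + 6100·δ². Indifference gives 5600δ + 6100δ² = 9981.
So 6100δ² + 5600δ − 9981 = 0.
The positive root is δ = [−5600 + √(5600² + 4·6100·9981)] / (2·6100) = (−5600 + 16580.000)/12200 ≈ 0.900.

δ ≈ 0.900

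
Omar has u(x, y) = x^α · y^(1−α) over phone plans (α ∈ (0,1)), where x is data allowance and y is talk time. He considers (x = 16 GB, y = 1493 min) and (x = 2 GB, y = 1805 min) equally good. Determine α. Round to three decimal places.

α ≈ 0.084

Indifference: 16^α · 1493^(1−α) = 2^α · 1805^(1−α).
Taking logs: α·ln 16 + (1−α)·ln 1493 = α·ln 2 + (1−α)·ln 1805, i.e. α·2.079442 = (1−α)·0.189773.
Thus α·(2.269215) = 0.189773, so α = 0.189773/2.269215 ≈ 0.084.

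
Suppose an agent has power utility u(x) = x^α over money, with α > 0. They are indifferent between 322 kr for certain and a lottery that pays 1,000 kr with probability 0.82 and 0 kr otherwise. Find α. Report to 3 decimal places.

Since u(0) = 0, the lottery's EU is 0.82·1000^α.
Setting u(322) equal to that: 322^α = 0.82·1000^α ⇒ (322/1000)^α = 0.82.
Taking logs: α·ln(322/1000) = ln(0.82), so α = -0.198451 / -1.133204 ≈ 0.175.

α ≈ 0.175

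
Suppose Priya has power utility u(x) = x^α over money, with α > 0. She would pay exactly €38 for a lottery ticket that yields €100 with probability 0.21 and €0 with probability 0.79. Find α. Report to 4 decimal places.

Since u(0) = 0, the lottery's EU is 0.21·100^α.
Indifference: 38^α = 0.21·100^α, so (38/100)^α = 0.21.
Taking logs: α·ln(38/100) = ln(0.21), so α = -1.5606477 / -0.9675840 ≈ 1.6129.

α ≈ 1.6129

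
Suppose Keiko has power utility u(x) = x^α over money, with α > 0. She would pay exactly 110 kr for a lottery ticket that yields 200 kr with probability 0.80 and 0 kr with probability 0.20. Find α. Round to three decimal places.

Since u(0) = 0, the lottery's EU is 0.80·200^α.
Equating: 110^α = 0.80·200^α, i.e. 0.5500^α = 0.80.
Take logs: α = ln 0.80 / ln(110/200) ≈ 0.37325.

α ≈ 0.373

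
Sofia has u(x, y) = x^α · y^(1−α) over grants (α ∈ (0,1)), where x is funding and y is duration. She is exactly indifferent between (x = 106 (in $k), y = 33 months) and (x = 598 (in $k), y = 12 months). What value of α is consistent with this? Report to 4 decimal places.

α ≈ 0.3690

Set the two utilities equal: 106^α·33^(1−α) = 598^α·12^(1−α).
Rearrange to (106/598)^α = (12/33)^(1−α) and take logs: α·-1.7301517 = (1−α)·-1.0116009.
So α/(1−α) = (-1.0116009)/(-1.7301517) = 0.5846891, and α = 0.5846891/1.5846891 ≈ 0.3690.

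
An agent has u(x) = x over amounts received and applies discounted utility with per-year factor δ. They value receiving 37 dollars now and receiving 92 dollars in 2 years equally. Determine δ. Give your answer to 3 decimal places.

Equating discounted utilities: u(37) = δ^2·u(92) ⇒ δ^2 = u(37)/u(92).
With u(x) = x: δ^2 = 37/92 = 0.40217.
So δ = 0.40217^(1/2) ≈ 0.634.

δ ≈ 0.634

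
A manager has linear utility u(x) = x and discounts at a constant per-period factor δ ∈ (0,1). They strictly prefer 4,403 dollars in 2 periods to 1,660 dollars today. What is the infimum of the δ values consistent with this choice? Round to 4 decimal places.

δ > 0.6140

The preference means 1660 < δ^2·4403.
Hence δ^2 > 1660/4403 = 0.37702, and x ↦ x^(1/2) is increasing on (0,∞).
δ > 0.37702^(1/2) = 0.6140.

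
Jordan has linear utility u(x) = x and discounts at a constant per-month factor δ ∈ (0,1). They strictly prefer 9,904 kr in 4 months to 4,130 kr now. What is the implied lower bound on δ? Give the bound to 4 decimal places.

δ > 0.8036

Under u(x) = x this choice says 4130 < δ^4·9904.
So δ^4 > 4130/9904 = 0.41700; taking the 4th root of both positive sides preserves the inequality.
δ > (4130/9904)^(1/4) ≈ 0.8036.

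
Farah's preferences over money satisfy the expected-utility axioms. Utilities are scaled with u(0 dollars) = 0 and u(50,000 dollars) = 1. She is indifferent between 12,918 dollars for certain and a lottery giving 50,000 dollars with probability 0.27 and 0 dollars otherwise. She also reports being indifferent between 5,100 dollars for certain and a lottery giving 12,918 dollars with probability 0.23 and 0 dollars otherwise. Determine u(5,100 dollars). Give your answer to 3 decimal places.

0.062

From the first indifference, u(12,918 dollars) = 0.27·u(50,000 dollars) + 0.73·u(0 dollars) = 0.27·1 + 0.73·0 = 0.27.
Then u(5,100 dollars) = 0.23·u(12,918 dollars) + 0.77·u(0 dollars) = 0.23·0.27 + 0.77·0.00 = 0.0621.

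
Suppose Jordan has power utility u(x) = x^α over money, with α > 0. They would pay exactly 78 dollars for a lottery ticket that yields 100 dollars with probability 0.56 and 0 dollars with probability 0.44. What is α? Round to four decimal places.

EU(lottery) = 0.56·100^α + 0.44·0 = 0.56·100^α.
Setting u(78) equal to that: 78^α = 0.56·100^α ⇒ (78/100)^α = 0.56.
Taking logs: α·ln(78/100) = ln(0.56), so α = -0.5798185 / -0.2484614 ≈ 2.3336.

α ≈ 2.3336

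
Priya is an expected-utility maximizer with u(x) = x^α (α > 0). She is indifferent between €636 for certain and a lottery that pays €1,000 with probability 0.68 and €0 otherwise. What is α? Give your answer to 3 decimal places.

α ≈ 0.852

EU(lottery) = 0.68·1000^α + 0.32·0 = 0.68·1000^α.
Indifference: 636^α = 0.68·1000^α, so (636/1000)^α = 0.68.
Take logs: α = ln 0.68 / ln(636/1000) ≈ 0.85219.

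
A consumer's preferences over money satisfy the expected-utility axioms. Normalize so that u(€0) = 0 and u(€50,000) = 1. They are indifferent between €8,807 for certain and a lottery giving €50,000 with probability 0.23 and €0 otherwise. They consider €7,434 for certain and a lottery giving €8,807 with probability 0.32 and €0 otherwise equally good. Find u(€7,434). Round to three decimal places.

From the first indifference, u(€8,807) = 0.23·u(€50,000) + 0.77·u(€0) = 0.23·1 + 0.77·0 = 0.23.
Then u(€7,434) = 0.32·u(€8,807) + 0.68·u(€0) = 0.32·0.23 + 0.68·0.00 = 0.0736.

0.074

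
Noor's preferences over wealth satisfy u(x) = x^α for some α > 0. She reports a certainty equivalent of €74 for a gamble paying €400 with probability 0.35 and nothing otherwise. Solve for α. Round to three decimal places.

Since u(0) = 0, the lottery's EU is 0.35·400^α.
Equating: 74^α = 0.35·400^α, i.e. 0.1850^α = 0.35.
Take logs: α = ln 0.35 / ln(74/400) ≈ 0.62215.

α ≈ 0.622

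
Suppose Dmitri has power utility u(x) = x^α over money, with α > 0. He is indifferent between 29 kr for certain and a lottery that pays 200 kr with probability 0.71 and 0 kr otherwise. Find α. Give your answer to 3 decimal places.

α ≈ 0.177

Since u(0) = 0, the lottery's EU is 0.71·200^α.
Equating: 29^α = 0.71·200^α, i.e. 0.1450^α = 0.71.
Take logs: α = ln 0.71 / ln(29/200) ≈ 0.17736.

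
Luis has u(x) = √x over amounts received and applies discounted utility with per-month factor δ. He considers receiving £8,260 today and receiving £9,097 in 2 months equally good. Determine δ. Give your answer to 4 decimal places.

δ ≈ 0.9762

Equating discounted utilities: u(8260) = δ^2·u(9097) ⇒ δ^2 = u(8260)/u(9097).
With u(x) = √x: δ^2 = √8260/√9097 = √(8260/9097) = 0.95289.
Hence δ = (0.95289)^(1/2) = 0.976159.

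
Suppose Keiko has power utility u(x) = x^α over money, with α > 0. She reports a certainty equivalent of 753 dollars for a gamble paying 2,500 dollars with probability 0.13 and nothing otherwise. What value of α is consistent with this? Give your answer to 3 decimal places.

α ≈ 1.700

The lottery's expected utility is 0.13·u(2500) + 0.87·u(0) = 0.13·2500^α (since u(0) = 0 for α > 0).
Indifference: 753^α = 0.13·2500^α, so (753/2500)^α = 0.13.
Take logs: α = ln 0.13 / ln(753/2500) ≈ 1.70021.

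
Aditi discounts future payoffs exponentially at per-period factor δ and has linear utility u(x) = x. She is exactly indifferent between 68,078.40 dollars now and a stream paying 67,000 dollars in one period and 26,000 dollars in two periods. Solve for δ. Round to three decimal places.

δ ≈ 0.780

Equating present values: 68078.40 = 67000δ + 26000δ².
So 26000δ² + 67000δ − 68078.40 = 0.
By the quadratic formula (taking the positive root), δ = (−67000 + √11569153600.00) / 52000 ≈ 0.780.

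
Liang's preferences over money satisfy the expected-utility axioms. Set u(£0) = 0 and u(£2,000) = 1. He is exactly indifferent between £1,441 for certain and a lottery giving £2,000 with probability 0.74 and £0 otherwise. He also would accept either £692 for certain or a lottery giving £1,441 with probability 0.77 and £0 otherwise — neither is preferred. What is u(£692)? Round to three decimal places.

From the first indifference, u(£1,441) = 0.74·u(£2,000) + 0.26·u(£0) = 0.74·1 + 0.26·0 = 0.74.
Chaining: u(£692) = 0.77·0.74 + 0.23·0.00 = 0.5698.

0.570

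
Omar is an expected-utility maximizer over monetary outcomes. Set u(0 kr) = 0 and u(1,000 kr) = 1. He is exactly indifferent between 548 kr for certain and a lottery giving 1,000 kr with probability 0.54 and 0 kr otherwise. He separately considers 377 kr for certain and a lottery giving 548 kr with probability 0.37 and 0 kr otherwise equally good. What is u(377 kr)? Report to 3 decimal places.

0.200

First, u(548 kr) = 0.54·u(1,000 kr) + 0.46·u(0 kr) = 0.54.
Chaining: u(377 kr) = 0.37·0.54 + 0.63·0.00 = 0.1998.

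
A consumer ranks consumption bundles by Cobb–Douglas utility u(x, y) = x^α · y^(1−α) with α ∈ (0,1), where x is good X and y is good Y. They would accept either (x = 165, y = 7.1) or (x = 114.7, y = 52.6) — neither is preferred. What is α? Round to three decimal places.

α ≈ 0.846

The Cobb–Douglas utilities coincide, so 165^α·7.1^(1−α) = 114.7^α·52.6^(1−α).
(165/114.7)^α = (52.6/7.1)^(1−α); take logs: α·ln(165/114.7) = (1−α)·ln(52.6/7.1), i.e. α·0.363625 = (1−α)·2.002621.
With A = 0.363625 and B = 2.002621: α·A = (1−α)·B, so α = B/(A+B) = 2.002621/2.366246 ≈ 0.846.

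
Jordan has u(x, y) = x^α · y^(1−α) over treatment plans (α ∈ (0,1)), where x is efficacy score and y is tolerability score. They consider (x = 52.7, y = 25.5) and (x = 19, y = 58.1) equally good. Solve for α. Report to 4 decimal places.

α ≈ 0.4467

The Cobb–Douglas utilities coincide, so 52.7^α·25.5^(1−α) = 19^α·58.1^(1−α).
Taking logs: α·ln 52.7 + (1−α)·ln 25.5 = α·ln 19 + (1−α)·ln 58.1, i.e. α·1.0201765 = (1−α)·0.8234872.
Thus α·(1.8436637) = 0.8234872, so α = 0.8234872/1.8436637 ≈ 0.4467.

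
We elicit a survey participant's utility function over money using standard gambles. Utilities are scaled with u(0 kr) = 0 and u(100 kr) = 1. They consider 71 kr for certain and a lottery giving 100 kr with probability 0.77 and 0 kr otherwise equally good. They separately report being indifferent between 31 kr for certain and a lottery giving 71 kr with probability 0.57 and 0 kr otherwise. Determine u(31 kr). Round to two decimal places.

0.44

From the first indifference, u(71 kr) = 0.77·u(100 kr) + 0.23·u(0 kr) = 0.77·1 + 0.23·0 = 0.77.
The second indifference gives u(31 kr) = 0.57·u(71 kr) + 0.43·u(0 kr) = 0.57·0.77 + 0.43·0.00 = 0.4389.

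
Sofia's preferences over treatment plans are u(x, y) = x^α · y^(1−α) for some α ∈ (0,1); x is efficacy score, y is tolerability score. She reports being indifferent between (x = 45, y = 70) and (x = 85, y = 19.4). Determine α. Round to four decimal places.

α ≈ 0.6686

Indifference: 45^α · 70^(1−α) = 85^α · 19.4^(1−α).
Taking logs: α·ln 45 + (1−α)·ln 70 = α·ln 85 + (1−α)·ln 19.4, i.e. α·-0.6359888 = (1−α)·-1.2832222.
So α/(1−α) = (-1.2832222)/(-0.6359888) = 2.0176805, and α = 2.0176805/3.0176805 ≈ 0.6686.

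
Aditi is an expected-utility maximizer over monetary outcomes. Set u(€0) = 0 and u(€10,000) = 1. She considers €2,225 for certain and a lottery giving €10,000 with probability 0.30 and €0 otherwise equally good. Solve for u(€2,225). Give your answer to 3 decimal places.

0.300

By the standard-gamble method, u(€2,225) is just the indifference probability on the best outcome: 0.30.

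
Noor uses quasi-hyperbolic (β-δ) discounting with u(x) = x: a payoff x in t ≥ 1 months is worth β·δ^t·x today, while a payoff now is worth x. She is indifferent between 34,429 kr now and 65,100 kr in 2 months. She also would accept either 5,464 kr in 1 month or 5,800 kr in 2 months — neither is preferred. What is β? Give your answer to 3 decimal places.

From the later pair, β·δ^1·5464 = β·δ^2·5800; dividing through, δ = 5464/5800 = 0.94207.
Substituting δ into 34429 = β·δ^2·65100: β = 34429/(57775.855) ≈ 0.596.

β ≈ 0.596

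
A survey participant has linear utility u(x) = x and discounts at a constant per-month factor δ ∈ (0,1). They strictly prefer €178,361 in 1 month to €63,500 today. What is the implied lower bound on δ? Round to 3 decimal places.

Under u(x) = x this choice says 63500 < δ·178361.
So δ > 63500/178361 = 0.35602.

δ > 0.356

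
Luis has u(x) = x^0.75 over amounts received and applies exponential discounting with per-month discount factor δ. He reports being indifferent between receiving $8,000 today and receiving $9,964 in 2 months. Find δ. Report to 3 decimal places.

Indifference means u(8000) = δ^2 · u(9964), so δ^2 = u(8000)/u(9964).
Since u(x) = x^0.75, δ^2 = (8000/9964)^0.75 = 0.80289^0.75 = 0.84819.
Taking the square root: δ = 0.84819^(1/2) ≈ 0.921.

δ ≈ 0.921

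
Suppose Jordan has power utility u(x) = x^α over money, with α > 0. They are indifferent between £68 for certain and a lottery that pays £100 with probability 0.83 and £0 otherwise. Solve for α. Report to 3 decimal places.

The lottery's expected utility is 0.83·u(100) + 0.17·u(0) = 0.83·100^α (since u(0) = 0 for α > 0).
Setting u(68) equal to that: 68^α = 0.83·100^α ⇒ (68/100)^α = 0.83.
α = ln(0.83) / ln(68/100) = -0.186330/-0.385662 ≈ 0.483.

α ≈ 0.483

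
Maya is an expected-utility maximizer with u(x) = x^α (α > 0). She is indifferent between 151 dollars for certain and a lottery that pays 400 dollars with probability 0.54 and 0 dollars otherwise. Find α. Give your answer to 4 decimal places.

α ≈ 0.6325

The lottery's expected utility is 0.54·u(400) + 0.46·u(0) = 0.54·400^α (since u(0) = 0 for α > 0).
Indifference: 151^α = 0.54·400^α, so (151/400)^α = 0.54.
Taking logs: α·ln(151/400) = ln(0.54), so α = -0.6161861 / -0.9741847 ≈ 0.6325.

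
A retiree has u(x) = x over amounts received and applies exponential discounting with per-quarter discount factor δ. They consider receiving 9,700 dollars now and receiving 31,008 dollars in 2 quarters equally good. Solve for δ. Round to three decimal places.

δ ≈ 0.559

Indifference means u(9700) = δ^2 · u(31008), so δ^2 = u(9700)/u(31008).
With u(x) = x: δ^2 = 9700/31008 = 0.31282.
So δ = 0.31282^(1/2) ≈ 0.559.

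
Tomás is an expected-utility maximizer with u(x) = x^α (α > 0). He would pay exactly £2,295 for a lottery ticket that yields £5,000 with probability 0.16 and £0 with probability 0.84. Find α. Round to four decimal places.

α ≈ 2.3534

EU(lottery) = 0.16·5000^α + 0.84·0 = 0.16·5000^α.
Indifference: 2295^α = 0.16·5000^α, so (2295/5000)^α = 0.16.
α = ln(0.16) / ln(2295/5000) = -1.8325815/-0.7787051 ≈ 2.3534.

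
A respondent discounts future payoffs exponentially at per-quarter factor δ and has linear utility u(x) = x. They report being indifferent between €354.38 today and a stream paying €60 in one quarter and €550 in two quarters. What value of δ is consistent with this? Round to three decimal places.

δ ≈ 0.750

Present value of the stream is 60·δ + 550·δ². Indifference gives 60δ + 550δ² = 354.38.
Rearranged: 550δ² + 60δ − 354.38 = 0.
The positive root is δ = [−60 + √(60² + 4·550·354.38)] / (2·550) = (−60 + 885.006)/1100 ≈ 0.750.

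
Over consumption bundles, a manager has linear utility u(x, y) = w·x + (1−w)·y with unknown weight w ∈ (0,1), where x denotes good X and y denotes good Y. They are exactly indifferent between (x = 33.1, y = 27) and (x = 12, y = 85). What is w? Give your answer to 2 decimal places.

w = 0.73

Indifference: w·33.1 + (1−w)·27 = w·12 + (1−w)·85.
w·(33.1−12) = (1−w)·(85−27), i.e. w·21.1 = (1−w)·58.
Hence w = 58/(21.1+58) = 58/79.1 = 0.73.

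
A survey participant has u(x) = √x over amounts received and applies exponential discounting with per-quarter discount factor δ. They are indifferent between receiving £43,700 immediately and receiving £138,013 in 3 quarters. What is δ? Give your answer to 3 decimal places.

The payoff in 3 quarters is discounted by δ^3, so u(43700) = δ^3·u(138013) and δ^3 = u(43700)/u(138013).
Since u(x) = √x, δ^3 = √(43700/138013) = 0.56270.
Taking the cube root: δ = 0.56270^(1/3) ≈ 0.826.

δ ≈ 0.826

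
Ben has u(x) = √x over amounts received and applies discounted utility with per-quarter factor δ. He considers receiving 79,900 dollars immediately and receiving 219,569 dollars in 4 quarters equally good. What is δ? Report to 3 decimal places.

The payoff in 4 quarters is discounted by δ^4, so u(79900) = δ^4·u(219569) and δ^4 = u(79900)/u(219569).
Since u(x) = √x, δ^4 = √(79900/219569) = 0.60324.
So δ = 0.60324^(1/4) ≈ 0.881.

δ ≈ 0.881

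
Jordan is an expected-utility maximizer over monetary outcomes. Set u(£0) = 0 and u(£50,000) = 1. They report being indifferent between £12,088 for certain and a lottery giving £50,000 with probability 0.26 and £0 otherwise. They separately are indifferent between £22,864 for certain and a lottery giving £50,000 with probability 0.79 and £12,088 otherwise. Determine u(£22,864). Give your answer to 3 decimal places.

0.845

First, u(£12,088) = 0.26·u(£50,000) + 0.74·u(£0) = 0.26.
The second indifference gives u(£22,864) = 0.79·u(£50,000) + 0.21·u(£12,088) = 0.79·1.00 + 0.21·0.26 = 0.8446.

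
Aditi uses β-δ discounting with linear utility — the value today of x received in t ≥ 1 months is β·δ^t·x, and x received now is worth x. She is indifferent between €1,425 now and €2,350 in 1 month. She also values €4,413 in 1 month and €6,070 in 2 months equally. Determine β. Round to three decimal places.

Both payoffs in the second observation are in the future, so β drops out: δ^1·4413 = δ^2·6070 ⇒ δ = 4413/6070 = 0.72702.
Now use the now-vs-future pair: 1425 = β·δ·2350 gives β = 1425/(0.72702·2350) ≈ 0.834.

β ≈ 0.834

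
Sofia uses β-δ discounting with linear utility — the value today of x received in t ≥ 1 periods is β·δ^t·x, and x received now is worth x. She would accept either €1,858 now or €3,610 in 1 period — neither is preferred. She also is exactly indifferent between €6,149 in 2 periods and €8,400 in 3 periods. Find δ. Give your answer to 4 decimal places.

δ ≈ 0.7320

The second indifference involves only future payoffs, so β cancels: β·δ^2·6149 = β·δ^3·8400, giving δ = 6149/8400 = 0.73202.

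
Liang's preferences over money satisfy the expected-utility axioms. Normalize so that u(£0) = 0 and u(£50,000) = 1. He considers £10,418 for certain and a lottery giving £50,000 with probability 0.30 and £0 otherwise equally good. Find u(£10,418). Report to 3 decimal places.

By the standard-gamble method, u(£10,418) is just the indifference probability on the best outcome: 0.30.

0.300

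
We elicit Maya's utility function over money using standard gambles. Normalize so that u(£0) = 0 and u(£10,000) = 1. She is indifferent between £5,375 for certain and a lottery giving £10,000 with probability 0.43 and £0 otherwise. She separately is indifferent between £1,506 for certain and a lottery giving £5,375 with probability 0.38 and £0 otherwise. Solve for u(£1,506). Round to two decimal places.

0.16

The first gamble pins u(£5,375): it must equal 0.43·1 + 0.57·0 = 0.43.
Chaining: u(£1,506) = 0.38·0.43 + 0.62·0.00 = 0.1634.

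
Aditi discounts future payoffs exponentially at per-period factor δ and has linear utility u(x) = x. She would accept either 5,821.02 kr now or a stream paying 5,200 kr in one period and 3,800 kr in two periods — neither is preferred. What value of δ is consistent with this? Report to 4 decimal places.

δ ≈ 0.7300

The stream is worth 5200δ + 3800δ² today, so 5200δ + 3800δ² = 5821.02.
So 3800δ² + 5200δ − 5821.02 = 0.
The positive root is δ = [−5200 + √(5200² + 4·3800·5821.02)] / (2·3800) = (−5200 + 10748.000)/7600 ≈ 0.7300.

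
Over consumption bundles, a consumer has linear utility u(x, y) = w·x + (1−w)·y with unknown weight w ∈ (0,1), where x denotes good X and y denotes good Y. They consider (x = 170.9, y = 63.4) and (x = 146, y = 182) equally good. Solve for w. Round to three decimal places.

w = 0.826

u(170.9,63.4) = u(146,182) means w·170.9 + (1−w)·63.4 = w·146 + (1−w)·182.
Rearranging, 24.9·w − 118.6·(1−w) = 0.
The marginal rate of substitution is 118.6/24.9, so w = 118.6/(24.9+118.6) = 0.826.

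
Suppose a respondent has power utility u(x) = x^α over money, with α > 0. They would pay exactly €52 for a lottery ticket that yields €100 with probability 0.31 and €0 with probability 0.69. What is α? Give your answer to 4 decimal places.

EU(lottery) = 0.31·100^α + 0.69·0 = 0.31·100^α.
Equating: 52^α = 0.31·100^α, i.e. 0.5200^α = 0.31.
Take logs: α = ln 0.31 / ln(52/100) ≈ 1.791001.

α ≈ 1.7910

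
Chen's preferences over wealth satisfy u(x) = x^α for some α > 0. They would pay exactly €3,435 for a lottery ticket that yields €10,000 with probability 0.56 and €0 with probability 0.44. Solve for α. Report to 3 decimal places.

The lottery's expected utility is 0.56·u(10000) + 0.44·u(0) = 0.56·10000^α (since u(0) = 0 for α > 0).
Indifference: 3435^α = 0.56·10000^α, so (3435/10000)^α = 0.56.
α = ln(0.56) / ln(3435/10000) = -0.579818/-1.068568 ≈ 0.543.

α ≈ 0.543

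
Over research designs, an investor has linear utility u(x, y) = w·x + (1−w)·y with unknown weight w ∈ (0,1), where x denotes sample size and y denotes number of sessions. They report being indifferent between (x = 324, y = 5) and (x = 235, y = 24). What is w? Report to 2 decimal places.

Indifference: w·324 + (1−w)·5 = w·235 + (1−w)·24.
Rearranging, 89·w − 19·(1−w) = 0.
The marginal rate of substitution is 19/89, so w = 19/(89+19) = 0.18.

w = 0.18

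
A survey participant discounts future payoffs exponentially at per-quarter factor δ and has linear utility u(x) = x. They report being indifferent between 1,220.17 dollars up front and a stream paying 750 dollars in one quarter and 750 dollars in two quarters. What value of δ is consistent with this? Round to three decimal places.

Present value of the stream is 750·δ + 750·δ². Indifference gives 750δ + 750δ² = 1220.17.
That is, 750δ² + 750δ − 1220.17 = 0, a quadratic in δ.
By the quadratic formula (taking the positive root), δ = (−750 + √4223010.00) / 1500 ≈ 0.870.

δ ≈ 0.870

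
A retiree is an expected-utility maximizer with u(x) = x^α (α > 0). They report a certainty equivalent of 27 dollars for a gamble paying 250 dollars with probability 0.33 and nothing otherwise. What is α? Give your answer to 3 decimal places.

α ≈ 0.498

EU(lottery) = 0.33·250^α + 0.67·0 = 0.33·250^α.
Equating: 27^α = 0.33·250^α, i.e. 0.1080^α = 0.33.
Take logs: α = ln 0.33 / ln(27/250) ≈ 0.49814.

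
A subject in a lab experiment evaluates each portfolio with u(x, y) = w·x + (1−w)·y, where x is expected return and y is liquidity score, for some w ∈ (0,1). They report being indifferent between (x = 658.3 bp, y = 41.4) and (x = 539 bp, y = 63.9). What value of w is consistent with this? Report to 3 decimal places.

u(658.3,41.4) = u(539,63.9) means w·658.3 + (1−w)·41.4 = w·539 + (1−w)·63.9.
Collecting terms: w·119.3 = (1−w)·22.5.
The marginal rate of substitution is 22.5/119.3, so w = 22.5/(119.3+22.5) = 0.159.

w = 0.159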